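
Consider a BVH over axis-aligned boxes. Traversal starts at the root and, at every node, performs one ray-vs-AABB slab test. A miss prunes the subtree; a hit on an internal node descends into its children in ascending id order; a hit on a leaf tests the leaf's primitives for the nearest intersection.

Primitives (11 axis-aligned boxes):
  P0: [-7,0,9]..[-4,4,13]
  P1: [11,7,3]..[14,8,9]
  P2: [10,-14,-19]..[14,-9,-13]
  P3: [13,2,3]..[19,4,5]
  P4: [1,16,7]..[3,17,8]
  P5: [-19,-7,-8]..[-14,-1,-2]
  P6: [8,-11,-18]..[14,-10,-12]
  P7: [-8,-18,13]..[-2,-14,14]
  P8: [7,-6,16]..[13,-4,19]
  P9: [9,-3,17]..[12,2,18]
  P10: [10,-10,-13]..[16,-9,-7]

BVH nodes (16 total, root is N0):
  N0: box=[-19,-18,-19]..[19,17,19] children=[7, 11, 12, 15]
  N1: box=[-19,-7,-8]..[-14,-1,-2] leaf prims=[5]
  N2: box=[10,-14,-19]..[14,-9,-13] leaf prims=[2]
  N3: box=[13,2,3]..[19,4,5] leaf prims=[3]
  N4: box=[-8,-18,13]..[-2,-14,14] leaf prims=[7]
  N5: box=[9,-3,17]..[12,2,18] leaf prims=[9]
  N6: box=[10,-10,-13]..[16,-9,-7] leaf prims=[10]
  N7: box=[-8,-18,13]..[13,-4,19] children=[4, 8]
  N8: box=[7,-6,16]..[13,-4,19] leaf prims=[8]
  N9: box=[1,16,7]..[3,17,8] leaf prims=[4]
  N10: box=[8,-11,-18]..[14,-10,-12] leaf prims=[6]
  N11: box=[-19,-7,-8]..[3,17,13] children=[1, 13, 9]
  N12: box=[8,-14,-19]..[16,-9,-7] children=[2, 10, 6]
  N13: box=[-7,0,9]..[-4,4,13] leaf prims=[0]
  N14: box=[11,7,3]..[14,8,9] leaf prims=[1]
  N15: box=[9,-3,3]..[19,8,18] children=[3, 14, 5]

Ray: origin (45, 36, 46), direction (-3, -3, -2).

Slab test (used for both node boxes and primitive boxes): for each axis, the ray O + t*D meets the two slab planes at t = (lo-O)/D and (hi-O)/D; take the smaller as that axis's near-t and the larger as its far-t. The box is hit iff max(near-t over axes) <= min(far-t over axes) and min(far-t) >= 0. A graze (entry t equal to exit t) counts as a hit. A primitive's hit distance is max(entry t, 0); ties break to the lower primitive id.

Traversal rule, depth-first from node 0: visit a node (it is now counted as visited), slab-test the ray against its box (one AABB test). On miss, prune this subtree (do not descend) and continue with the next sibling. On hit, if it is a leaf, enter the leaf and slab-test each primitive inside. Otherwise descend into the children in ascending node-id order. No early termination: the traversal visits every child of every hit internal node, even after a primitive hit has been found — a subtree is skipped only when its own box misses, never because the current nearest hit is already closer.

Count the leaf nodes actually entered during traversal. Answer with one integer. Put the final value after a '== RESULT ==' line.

Trace the traversal:
N0 x:[26/3,64/3] y:[19/3,18] z:[27/2,65/2] -> hit [27/2,18], descend [7, 11, 12, 15]
  N7 x:[32/3,53/3] y:[40/3,18] z:[27/2,33/2] -> hit [27/2,33/2], descend [4, 8]
    N4 x:[47/3,53/3] y:[50/3,18] z:[16,33/2] -> miss, prune
    N8 x:[32/3,38/3] y:[40/3,14] z:[27/2,15] -> miss, prune
  N11 x:[14,64/3] y:[19/3,43/3] z:[33/2,27] -> miss, prune
  N12 x:[29/3,37/3] y:[15,50/3] z:[53/2,65/2] -> miss, prune
  N15 x:[26/3,12] y:[28/3,13] z:[14,43/2] -> miss, prune

order=[0, 7, 4, 8, 11, 12, 15]  |boxes|=7  |leaves|=0  hit=miss

== RESULT ==
0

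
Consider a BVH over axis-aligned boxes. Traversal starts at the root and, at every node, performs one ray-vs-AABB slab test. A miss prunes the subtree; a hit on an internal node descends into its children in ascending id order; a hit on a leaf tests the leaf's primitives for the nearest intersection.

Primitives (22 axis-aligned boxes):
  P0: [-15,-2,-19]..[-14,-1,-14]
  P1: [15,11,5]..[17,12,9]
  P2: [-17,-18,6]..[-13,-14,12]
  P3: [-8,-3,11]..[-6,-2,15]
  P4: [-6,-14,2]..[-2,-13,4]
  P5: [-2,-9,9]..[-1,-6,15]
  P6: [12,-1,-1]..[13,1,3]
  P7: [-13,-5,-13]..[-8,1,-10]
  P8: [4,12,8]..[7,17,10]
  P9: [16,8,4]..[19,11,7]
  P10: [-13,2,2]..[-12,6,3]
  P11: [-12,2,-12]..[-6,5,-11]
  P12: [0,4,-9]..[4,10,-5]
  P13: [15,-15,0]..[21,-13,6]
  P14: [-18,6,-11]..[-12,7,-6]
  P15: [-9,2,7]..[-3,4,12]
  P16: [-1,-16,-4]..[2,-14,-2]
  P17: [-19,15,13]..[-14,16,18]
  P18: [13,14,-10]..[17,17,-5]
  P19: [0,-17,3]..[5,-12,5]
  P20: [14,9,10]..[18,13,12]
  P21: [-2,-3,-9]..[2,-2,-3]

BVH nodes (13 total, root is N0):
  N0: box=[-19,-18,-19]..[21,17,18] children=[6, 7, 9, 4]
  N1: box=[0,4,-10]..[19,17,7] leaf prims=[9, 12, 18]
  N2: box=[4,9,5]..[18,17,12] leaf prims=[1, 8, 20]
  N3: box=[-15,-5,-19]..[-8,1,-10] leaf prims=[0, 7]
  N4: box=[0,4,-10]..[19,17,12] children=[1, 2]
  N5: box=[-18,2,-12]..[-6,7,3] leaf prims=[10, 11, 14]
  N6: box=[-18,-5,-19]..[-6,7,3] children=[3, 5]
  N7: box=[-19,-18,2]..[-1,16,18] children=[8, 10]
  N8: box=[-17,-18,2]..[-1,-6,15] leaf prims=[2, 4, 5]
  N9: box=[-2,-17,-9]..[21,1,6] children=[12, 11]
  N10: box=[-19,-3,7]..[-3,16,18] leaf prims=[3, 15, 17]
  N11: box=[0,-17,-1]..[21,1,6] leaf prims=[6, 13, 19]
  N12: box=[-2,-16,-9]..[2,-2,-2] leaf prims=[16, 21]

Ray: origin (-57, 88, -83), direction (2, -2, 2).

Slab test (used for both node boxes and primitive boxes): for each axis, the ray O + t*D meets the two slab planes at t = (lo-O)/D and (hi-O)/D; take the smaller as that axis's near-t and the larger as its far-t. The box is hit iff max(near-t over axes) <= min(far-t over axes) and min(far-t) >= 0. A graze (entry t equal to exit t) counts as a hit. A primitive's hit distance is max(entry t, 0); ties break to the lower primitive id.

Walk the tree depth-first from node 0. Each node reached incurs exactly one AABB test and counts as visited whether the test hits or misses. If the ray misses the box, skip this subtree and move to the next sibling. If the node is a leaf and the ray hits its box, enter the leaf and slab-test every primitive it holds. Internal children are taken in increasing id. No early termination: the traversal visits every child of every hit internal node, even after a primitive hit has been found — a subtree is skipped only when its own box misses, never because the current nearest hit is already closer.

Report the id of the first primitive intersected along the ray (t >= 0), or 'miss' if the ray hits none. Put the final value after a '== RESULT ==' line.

Trace the traversal:
N0 x:[19,39] y:[71/2,53] z:[32,101/2] -> hit [71/2,39], descend [4, 6, 7, 9]
  N4 x:[57/2,38] y:[71/2,42] z:[73/2,95/2] -> hit [73/2,38], descend [1, 2]
    N1 x:[57/2,38] y:[71/2,42] z:[73/2,45] -> hit [73/2,38] leaf, test {P9(miss), P12(miss), P18@t=73/2}
    N2 x:[61/2,75/2] y:[71/2,79/2] z:[44,95/2] -> miss, prune
  N6 x:[39/2,51/2] y:[81/2,93/2] z:[32,43] -> miss, prune
  N7 x:[19,28] y:[36,53] z:[85/2,101/2] -> miss, prune
  N9 x:[55/2,39] y:[87/2,105/2] z:[37,89/2] -> miss, prune

Visited [0, 4, 1, 2, 6, 7, 9]. Tests: 7 box, 1 leaf. Nearest: P18.

== RESULT ==
18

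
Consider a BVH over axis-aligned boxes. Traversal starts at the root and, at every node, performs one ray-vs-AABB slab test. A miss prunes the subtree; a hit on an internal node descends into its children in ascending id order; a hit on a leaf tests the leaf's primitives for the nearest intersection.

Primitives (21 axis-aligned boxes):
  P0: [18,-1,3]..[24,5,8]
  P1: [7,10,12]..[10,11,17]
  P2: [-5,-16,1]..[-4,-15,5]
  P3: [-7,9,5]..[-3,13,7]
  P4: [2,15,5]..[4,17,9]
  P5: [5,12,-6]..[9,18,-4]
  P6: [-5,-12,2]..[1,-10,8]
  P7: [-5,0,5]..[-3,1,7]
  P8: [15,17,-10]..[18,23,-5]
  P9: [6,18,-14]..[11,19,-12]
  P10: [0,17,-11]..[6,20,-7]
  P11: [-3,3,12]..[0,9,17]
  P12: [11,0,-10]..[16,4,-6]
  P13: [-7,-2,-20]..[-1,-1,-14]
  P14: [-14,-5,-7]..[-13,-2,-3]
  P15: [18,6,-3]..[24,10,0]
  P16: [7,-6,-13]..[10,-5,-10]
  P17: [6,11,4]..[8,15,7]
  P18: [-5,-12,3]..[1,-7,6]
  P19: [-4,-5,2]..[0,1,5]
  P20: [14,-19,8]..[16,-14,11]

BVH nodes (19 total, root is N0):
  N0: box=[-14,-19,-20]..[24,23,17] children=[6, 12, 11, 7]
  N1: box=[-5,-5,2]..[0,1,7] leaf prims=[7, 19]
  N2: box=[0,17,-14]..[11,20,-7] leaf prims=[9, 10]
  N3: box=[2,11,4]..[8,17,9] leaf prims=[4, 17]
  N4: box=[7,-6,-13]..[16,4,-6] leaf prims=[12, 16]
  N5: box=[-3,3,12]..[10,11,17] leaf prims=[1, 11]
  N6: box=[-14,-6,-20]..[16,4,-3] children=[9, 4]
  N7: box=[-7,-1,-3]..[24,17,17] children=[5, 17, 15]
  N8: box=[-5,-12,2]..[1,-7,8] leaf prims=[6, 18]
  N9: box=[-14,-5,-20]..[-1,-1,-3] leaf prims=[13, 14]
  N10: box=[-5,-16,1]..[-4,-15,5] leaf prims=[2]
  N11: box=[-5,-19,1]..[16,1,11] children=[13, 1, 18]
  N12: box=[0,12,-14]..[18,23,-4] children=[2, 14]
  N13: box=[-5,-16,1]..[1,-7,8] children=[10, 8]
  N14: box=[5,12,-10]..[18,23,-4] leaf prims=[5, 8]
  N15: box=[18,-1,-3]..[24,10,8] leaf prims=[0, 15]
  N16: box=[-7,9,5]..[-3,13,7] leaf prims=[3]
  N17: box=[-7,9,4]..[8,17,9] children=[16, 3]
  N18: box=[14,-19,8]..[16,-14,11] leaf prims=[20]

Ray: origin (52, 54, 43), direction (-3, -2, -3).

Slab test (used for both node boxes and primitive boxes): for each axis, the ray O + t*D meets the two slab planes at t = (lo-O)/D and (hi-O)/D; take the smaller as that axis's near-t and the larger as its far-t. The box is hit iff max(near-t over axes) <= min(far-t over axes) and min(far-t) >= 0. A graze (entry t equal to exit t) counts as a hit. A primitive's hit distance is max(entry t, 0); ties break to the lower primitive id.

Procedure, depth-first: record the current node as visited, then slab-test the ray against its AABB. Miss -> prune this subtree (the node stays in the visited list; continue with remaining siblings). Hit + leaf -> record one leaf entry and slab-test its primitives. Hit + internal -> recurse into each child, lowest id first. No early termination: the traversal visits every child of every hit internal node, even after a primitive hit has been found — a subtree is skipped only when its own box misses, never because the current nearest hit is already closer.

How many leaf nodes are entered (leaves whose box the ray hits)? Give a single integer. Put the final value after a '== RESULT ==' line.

Traverse from the root:
N0 x:[28/3,22] y:[31/2,73/2] z:[26/3,21] -> hit [31/2,21], descend [6, 7, 11, 12]
  N6 x:[12,22] y:[25,30] z:[46/3,21] -> miss, prune
  N7 x:[28/3,59/3] y:[37/2,55/2] z:[26/3,46/3] -> miss, prune
  N11 x:[12,19] y:[53/2,73/2] z:[32/3,14] -> miss, prune
  N12 x:[34/3,52/3] y:[31/2,21] z:[47/3,19] -> hit [47/3,52/3], descend [2, 14]
    N2 x:[41/3,52/3] y:[17,37/2] z:[50/3,19] -> hit [17,52/3] leaf, test {P9(miss), P10@t=17}
    N14 x:[34/3,47/3] y:[31/2,21] z:[47/3,53/3] -> hit [47/3,47/3] leaf, test {P5(miss), P8(miss)}

order=[0, 6, 7, 11, 12, 2, 14]  |boxes|=7  |leaves|=2  hit=P10

== RESULT ==
2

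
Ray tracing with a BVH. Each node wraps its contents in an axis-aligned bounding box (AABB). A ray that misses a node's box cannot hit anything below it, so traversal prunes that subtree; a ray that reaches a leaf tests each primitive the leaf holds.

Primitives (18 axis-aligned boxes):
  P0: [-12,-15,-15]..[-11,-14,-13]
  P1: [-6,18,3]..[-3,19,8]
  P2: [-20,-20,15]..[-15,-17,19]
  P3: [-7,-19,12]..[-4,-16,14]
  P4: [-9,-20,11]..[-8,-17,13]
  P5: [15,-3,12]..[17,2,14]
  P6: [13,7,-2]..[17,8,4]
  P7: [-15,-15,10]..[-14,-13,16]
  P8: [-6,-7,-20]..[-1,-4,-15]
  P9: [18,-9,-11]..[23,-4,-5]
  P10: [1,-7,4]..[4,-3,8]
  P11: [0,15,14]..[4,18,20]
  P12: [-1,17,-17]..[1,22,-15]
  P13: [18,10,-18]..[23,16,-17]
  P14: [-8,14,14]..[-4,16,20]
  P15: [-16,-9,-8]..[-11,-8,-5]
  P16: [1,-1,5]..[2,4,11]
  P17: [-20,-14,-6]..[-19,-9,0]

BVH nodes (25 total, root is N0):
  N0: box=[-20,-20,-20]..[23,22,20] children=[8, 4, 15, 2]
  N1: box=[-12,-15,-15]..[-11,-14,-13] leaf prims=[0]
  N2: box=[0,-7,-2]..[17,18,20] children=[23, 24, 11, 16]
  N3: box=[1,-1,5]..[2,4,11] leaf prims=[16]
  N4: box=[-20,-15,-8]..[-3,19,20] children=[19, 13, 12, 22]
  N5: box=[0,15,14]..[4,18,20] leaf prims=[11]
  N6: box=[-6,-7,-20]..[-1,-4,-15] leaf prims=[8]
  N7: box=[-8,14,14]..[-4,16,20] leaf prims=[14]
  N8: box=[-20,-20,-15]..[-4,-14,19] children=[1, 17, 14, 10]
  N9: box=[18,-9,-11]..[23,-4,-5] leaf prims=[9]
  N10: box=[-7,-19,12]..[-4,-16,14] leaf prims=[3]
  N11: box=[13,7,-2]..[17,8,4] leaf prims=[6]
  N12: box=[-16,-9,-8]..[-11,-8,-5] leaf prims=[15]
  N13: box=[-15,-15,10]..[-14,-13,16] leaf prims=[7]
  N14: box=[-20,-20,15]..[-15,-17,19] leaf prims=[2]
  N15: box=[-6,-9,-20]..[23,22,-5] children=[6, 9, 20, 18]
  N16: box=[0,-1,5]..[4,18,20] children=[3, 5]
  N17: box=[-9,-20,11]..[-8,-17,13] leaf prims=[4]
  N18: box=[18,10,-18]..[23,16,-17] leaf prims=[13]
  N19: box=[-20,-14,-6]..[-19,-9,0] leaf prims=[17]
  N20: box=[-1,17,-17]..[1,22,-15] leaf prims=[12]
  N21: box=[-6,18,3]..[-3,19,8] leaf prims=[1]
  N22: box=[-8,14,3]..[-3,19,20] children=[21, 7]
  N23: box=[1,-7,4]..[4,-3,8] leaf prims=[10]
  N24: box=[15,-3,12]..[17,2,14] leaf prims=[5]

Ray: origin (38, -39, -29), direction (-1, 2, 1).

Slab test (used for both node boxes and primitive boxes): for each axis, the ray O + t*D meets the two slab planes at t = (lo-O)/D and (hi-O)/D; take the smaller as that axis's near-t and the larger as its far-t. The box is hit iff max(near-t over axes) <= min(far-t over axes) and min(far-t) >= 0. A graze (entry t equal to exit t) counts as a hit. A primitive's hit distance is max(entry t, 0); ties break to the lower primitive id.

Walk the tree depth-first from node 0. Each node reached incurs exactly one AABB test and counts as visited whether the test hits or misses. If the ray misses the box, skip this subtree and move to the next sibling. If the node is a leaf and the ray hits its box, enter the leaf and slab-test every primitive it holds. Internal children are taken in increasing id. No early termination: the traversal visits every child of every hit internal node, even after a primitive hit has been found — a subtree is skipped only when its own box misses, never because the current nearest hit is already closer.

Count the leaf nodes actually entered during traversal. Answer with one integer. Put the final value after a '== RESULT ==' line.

Traverse from the root:
N0 x:[15,58] y:[19/2,61/2] z:[9,49] -> hit [15,61/2], descend [2, 4, 8, 15]
  N2 x:[21,38] y:[16,57/2] z:[27,49] -> hit [27,57/2], descend [11, 16, 23, 24]
    N11 x:[21,25] y:[23,47/2] z:[27,33] -> miss, prune
    N16 x:[34,38] y:[19,57/2] z:[34,49] -> miss, prune
    N23 x:[34,37] y:[16,18] z:[33,37] -> miss, prune
    N24 x:[21,23] y:[18,41/2] z:[41,43] -> miss, prune
  N4 x:[41,58] y:[12,29] z:[21,49] -> miss, prune
  N8 x:[42,58] y:[19/2,25/2] z:[14,48] -> miss, prune
  N15 x:[15,44] y:[15,61/2] z:[9,24] -> hit [15,24], descend [6, 9, 18, 20]
    N6 x:[39,44] y:[16,35/2] z:[9,14] -> miss, prune
    N9 x:[15,20] y:[15,35/2] z:[18,24] -> miss, prune
    N18 x:[15,20] y:[49/2,55/2] z:[11,12] -> miss, prune
    N20 x:[37,39] y:[28,61/2] z:[12,14] -> miss, prune

Visited [0, 2, 11, 16, 23, 24, 4, 8, 15, 6, 9, 18, 20]. Tests: 13 box, 0 leaf. Nearest: miss.

== RESULT ==
0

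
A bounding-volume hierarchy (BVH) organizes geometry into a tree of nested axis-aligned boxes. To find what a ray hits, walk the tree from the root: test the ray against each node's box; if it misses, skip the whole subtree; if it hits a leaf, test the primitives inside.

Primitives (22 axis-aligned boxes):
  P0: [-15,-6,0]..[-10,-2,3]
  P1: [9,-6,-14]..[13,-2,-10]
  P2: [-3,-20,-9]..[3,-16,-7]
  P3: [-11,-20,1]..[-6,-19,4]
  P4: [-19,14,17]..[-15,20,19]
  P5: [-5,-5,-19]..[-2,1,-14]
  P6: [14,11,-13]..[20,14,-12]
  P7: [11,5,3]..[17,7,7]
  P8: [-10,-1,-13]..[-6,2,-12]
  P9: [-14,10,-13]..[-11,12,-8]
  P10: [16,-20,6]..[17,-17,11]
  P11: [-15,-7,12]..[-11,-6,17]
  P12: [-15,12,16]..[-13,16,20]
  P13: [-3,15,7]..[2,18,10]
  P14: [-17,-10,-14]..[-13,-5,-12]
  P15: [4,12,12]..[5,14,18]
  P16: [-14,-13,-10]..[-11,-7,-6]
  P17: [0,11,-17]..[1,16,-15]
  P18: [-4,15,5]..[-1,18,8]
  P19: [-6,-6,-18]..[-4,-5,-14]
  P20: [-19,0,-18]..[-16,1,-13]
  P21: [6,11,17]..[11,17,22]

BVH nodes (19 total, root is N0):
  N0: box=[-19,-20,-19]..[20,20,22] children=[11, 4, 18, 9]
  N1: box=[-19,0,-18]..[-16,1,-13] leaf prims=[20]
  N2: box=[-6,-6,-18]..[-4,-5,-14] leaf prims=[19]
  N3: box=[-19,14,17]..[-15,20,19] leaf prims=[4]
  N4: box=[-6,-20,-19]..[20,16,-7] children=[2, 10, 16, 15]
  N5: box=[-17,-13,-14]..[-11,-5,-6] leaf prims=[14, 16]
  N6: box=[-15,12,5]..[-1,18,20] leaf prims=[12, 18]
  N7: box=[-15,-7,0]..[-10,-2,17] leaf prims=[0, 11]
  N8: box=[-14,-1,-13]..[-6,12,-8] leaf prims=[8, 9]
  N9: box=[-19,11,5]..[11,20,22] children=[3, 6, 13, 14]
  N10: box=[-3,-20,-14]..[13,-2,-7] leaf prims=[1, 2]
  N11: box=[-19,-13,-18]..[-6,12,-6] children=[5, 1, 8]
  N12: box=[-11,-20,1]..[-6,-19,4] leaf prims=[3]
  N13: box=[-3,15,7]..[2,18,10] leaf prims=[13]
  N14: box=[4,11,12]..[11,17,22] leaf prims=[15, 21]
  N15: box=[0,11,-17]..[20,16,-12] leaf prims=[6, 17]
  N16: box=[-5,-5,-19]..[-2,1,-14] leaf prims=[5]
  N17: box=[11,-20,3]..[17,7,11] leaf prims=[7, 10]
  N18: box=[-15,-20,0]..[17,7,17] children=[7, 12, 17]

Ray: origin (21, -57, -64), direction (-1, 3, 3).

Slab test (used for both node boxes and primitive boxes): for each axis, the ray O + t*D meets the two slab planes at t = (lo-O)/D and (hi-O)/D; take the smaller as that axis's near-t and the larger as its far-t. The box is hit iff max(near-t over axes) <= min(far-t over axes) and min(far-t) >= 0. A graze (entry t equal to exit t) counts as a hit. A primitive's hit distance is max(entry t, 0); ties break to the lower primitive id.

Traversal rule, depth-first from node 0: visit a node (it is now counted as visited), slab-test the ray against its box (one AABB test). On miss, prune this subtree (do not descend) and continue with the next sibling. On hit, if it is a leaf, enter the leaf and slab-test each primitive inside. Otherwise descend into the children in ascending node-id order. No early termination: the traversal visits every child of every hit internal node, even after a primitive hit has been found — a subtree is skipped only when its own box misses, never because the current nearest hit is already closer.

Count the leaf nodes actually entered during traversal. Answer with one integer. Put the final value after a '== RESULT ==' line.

Traverse from the root:
N0 x:[1,40] y:[37/3,77/3] z:[15,86/3] -> hit [15,77/3], descend [4, 9, 11, 18]
  N4 x:[1,27] y:[37/3,73/3] z:[15,19] -> hit [15,19], descend [2, 10, 15, 16]
    N2 x:[25,27] y:[17,52/3] z:[46/3,50/3] -> miss, prune
    N10 x:[8,24] y:[37/3,55/3] z:[50/3,19] -> hit [50/3,55/3] leaf, test {P1(miss), P2(miss)}
    N15 x:[1,21] y:[68/3,73/3] z:[47/3,52/3] -> miss, prune
    N16 x:[23,26] y:[52/3,58/3] z:[15,50/3] -> miss, prune
  N9 x:[10,40] y:[68/3,77/3] z:[23,86/3] -> hit [23,77/3], descend [3, 6, 13, 14]
    N3 x:[36,40] y:[71/3,77/3] z:[27,83/3] -> miss, prune
    N6 x:[22,36] y:[23,25] z:[23,28] -> hit [23,25] leaf, test {P12(miss), P18@t=24}
    N13 x:[19,24] y:[24,25] z:[71/3,74/3] -> hit [24,24] leaf, test {P13@t=24}
    N14 x:[10,17] y:[68/3,74/3] z:[76/3,86/3] -> miss, prune
  N11 x:[27,40] y:[44/3,23] z:[46/3,58/3] -> miss, prune
  N18 x:[4,36] y:[37/3,64/3] z:[64/3,27] -> hit [64/3,64/3], descend [7, 12, 17]
    N7 x:[31,36] y:[50/3,55/3] z:[64/3,27] -> miss, prune
    N12 x:[27,32] y:[37/3,38/3] z:[65/3,68/3] -> miss, prune
    N17 x:[4,10] y:[37/3,64/3] z:[67/3,25] -> miss, prune

Summary -> nodes [0, 4, 2, 10, 15, 16, 9, 3, 6, 13, 14, 11, 18, 7, 12, 17]; box-tests=16; leaf-entries=3; first=P13

== RESULT ==
3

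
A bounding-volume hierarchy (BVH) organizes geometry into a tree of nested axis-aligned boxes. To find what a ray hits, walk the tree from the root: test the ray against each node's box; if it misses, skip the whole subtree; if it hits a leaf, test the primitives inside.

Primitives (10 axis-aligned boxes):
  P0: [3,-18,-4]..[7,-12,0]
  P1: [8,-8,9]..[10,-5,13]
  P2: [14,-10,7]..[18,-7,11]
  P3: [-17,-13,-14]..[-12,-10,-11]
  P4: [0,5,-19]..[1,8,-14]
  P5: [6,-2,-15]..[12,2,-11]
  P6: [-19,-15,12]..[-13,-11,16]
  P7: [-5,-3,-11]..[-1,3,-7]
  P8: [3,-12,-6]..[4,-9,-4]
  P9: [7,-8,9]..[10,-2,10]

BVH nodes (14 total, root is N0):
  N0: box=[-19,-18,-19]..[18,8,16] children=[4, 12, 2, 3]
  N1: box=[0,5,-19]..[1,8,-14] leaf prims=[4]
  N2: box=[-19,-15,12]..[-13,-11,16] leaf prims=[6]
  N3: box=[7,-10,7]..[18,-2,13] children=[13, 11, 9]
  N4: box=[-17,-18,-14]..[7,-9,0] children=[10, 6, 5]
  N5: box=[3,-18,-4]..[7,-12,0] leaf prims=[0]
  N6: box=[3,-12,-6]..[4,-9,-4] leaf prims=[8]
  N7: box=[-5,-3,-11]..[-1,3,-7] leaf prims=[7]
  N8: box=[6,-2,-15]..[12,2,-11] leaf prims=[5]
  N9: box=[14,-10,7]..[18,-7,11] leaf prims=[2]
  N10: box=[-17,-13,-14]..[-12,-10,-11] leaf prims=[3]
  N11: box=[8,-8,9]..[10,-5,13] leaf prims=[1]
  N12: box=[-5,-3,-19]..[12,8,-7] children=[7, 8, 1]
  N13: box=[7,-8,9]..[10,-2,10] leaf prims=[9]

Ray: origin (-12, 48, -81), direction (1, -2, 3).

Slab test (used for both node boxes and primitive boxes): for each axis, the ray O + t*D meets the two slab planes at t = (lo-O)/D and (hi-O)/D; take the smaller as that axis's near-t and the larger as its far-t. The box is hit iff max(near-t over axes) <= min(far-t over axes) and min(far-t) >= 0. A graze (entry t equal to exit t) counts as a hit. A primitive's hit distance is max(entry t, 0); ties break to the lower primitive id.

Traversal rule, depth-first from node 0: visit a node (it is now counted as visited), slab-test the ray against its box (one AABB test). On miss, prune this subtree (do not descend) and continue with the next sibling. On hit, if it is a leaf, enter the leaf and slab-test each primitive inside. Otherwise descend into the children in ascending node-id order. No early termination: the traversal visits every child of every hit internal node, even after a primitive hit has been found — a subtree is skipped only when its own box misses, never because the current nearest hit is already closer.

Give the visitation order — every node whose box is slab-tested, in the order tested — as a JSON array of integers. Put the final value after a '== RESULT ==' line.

Trace the traversal:
N0 x:[-7,30] y:[20,33] z:[62/3,97/3] -> hit [62/3,30], descend [2, 3, 4, 12]
  N2 x:[-7,-1] y:[59/2,63/2] z:[31,97/3] -> miss, prune
  N3 x:[19,30] y:[25,29] z:[88/3,94/3] -> miss, prune
  N4 x:[-5,19] y:[57/2,33] z:[67/3,27] -> miss, prune
  N12 x:[7,24] y:[20,51/2] z:[62/3,74/3] -> hit [62/3,24], descend [1, 7, 8]
    N1 x:[12,13] y:[20,43/2] z:[62/3,67/3] -> miss, prune
    N7 x:[7,11] y:[45/2,51/2] z:[70/3,74/3] -> miss, prune
    N8 x:[18,24] y:[23,25] z:[22,70/3] -> hit [23,70/3] leaf, test {P5@t=23}

Visited [0, 2, 3, 4, 12, 1, 7, 8]. Tests: 8 box, 1 leaf. Nearest: P5.

== RESULT ==
[0, 2, 3, 4, 12, 1, 7, 8]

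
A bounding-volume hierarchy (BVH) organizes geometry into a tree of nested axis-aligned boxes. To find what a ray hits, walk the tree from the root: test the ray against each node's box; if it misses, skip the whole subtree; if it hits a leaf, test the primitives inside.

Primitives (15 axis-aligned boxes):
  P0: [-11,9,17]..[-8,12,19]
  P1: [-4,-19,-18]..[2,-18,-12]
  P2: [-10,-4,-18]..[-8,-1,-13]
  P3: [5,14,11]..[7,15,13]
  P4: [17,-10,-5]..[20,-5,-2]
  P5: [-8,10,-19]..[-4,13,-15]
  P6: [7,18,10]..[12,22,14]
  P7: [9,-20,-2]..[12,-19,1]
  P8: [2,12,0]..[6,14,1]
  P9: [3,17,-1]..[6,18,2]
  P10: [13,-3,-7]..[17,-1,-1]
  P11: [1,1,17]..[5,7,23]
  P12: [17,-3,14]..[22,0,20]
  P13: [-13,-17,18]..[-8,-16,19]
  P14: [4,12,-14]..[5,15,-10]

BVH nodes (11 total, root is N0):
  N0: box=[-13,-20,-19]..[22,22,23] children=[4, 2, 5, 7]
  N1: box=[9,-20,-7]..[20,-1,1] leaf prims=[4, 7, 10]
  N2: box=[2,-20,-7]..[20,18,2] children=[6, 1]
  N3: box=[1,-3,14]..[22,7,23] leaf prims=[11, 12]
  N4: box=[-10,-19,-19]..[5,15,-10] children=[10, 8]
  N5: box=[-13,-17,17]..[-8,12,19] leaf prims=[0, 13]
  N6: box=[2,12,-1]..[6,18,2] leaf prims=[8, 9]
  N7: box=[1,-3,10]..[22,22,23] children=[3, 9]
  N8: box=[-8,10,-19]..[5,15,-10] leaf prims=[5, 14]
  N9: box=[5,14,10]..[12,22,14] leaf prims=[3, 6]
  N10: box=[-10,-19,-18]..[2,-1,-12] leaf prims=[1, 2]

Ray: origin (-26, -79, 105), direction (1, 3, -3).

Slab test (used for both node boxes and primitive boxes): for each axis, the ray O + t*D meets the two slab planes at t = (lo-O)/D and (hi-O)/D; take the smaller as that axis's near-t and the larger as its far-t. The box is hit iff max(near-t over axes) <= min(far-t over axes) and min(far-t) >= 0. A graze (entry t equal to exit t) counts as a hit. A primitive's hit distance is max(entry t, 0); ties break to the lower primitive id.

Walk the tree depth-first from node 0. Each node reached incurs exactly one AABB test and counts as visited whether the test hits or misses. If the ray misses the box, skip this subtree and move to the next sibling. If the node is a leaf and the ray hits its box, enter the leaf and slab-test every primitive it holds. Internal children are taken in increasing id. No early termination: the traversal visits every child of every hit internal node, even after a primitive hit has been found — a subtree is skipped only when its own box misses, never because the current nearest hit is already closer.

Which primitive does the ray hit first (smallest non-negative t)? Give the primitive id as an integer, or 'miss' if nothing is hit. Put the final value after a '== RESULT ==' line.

Walk:
N0 x:[13,48] y:[59/3,101/3] z:[82/3,124/3] -> hit [82/3,101/3], descend [2, 4, 5, 7]
  N2 x:[28,46] y:[59/3,97/3] z:[103/3,112/3] -> miss, prune
  N4 x:[16,31] y:[20,94/3] z:[115/3,124/3] -> miss, prune
  N5 x:[13,18] y:[62/3,91/3] z:[86/3,88/3] -> miss, prune
  N7 x:[27,48] y:[76/3,101/3] z:[82/3,95/3] -> hit [82/3,95/3], descend [3, 9]
    N3 x:[27,48] y:[76/3,86/3] z:[82/3,91/3] -> hit [82/3,86/3] leaf, test {P11@t=82/3, P12(miss)}
    N9 x:[31,38] y:[31,101/3] z:[91/3,95/3] -> hit [31,95/3] leaf, test {P3@t=31, P6(miss)}

7 AABB tests over nodes [0, 2, 4, 5, 7, 3, 9]; 2 leaves entered; closest P11.

== RESULT ==
11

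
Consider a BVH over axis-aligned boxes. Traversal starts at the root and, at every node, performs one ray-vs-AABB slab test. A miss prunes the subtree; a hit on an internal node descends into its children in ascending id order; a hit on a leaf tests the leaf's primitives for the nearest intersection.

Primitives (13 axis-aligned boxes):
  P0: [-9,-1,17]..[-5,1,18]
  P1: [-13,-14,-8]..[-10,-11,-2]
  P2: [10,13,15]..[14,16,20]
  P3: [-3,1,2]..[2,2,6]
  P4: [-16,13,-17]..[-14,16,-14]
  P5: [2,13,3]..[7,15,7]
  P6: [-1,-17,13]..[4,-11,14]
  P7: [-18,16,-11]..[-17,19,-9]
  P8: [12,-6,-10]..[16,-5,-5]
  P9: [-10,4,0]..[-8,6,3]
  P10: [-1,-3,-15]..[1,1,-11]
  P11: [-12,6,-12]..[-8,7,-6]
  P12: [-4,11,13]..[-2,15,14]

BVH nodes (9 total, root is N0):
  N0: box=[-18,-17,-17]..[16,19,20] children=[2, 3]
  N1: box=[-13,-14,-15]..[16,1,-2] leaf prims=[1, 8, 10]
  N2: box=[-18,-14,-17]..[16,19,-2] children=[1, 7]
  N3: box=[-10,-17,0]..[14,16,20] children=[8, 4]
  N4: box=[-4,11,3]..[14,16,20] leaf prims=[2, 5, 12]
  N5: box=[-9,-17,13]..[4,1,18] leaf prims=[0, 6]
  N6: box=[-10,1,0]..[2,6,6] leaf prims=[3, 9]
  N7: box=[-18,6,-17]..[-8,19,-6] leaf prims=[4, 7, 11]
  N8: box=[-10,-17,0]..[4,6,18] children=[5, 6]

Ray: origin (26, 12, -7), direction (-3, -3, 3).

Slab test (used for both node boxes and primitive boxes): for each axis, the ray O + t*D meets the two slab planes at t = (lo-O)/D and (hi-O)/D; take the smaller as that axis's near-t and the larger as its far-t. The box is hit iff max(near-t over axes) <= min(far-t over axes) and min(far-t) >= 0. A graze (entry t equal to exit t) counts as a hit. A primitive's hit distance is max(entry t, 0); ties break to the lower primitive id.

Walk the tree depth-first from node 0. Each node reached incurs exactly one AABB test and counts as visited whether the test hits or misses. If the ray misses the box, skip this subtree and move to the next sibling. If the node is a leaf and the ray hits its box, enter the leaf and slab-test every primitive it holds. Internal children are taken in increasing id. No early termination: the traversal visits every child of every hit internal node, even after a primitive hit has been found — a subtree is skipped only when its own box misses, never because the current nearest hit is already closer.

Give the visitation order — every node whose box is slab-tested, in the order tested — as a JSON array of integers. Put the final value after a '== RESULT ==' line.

Traverse from the root:
N0 x:[10/3,44/3] y:[-7/3,29/3] z:[-10/3,9] -> hit [10/3,9], descend [2, 3]
  N2 x:[10/3,44/3] y:[-7/3,26/3] z:[-10/3,5/3] -> miss, prune
  N3 x:[4,12] y:[-4/3,29/3] z:[7/3,9] -> hit [4,9], descend [4, 8]
    N4 x:[4,10] y:[-4/3,1/3] z:[10/3,9] -> miss, prune
    N8 x:[22/3,12] y:[2,29/3] z:[7/3,25/3] -> hit [22/3,25/3], descend [5, 6]
      N5 x:[22/3,35/3] y:[11/3,29/3] z:[20/3,25/3] -> hit [22/3,25/3] leaf, test {P0(miss), P6(miss)}
      N6 x:[8,12] y:[2,11/3] z:[7/3,13/3] -> miss, prune

Summary -> nodes [0, 2, 3, 4, 8, 5, 6]; box-tests=7; leaf-entries=1; first=miss

== RESULT ==
[0, 2, 3, 4, 8, 5, 6]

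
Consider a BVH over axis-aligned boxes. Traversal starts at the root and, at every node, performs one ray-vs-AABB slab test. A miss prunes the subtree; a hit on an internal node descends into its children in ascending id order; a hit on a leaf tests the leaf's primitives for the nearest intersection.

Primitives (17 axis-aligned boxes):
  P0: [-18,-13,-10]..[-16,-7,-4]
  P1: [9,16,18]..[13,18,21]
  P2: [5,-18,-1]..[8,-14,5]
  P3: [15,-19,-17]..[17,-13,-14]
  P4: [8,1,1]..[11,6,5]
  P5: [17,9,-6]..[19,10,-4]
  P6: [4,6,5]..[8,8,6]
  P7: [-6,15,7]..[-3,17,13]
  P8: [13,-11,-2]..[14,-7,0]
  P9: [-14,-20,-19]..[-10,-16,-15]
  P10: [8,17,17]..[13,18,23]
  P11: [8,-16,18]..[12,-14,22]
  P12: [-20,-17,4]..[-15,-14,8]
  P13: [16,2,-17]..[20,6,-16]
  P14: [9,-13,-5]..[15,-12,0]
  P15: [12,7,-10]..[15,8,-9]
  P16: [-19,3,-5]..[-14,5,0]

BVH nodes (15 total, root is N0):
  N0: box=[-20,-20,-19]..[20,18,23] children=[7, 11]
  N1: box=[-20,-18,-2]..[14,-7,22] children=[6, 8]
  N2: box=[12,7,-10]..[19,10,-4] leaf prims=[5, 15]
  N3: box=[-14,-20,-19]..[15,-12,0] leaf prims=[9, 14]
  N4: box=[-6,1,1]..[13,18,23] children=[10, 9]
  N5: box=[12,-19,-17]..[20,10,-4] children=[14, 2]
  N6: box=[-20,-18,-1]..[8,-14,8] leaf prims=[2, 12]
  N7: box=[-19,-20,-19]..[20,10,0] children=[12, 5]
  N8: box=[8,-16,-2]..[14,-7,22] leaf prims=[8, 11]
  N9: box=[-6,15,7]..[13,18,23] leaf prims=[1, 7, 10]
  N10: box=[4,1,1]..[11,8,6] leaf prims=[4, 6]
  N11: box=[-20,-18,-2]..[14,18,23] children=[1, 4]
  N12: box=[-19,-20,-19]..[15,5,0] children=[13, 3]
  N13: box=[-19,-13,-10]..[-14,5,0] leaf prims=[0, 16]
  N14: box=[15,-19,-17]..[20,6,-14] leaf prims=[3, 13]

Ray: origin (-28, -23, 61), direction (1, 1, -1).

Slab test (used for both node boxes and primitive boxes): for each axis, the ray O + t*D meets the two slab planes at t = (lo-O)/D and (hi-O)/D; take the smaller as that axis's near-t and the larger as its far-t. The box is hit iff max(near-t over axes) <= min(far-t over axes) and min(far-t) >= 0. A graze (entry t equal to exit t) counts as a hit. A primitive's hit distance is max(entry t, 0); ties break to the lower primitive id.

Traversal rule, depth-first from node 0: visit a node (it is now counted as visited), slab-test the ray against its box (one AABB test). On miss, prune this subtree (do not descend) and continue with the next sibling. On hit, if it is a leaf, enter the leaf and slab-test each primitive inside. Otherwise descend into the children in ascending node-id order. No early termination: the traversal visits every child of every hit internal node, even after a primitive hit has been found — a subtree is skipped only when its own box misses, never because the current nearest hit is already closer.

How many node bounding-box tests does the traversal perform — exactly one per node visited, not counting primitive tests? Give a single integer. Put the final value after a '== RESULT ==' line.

Traverse from the root:
N0 x:[8,48] y:[3,41] z:[38,80] -> hit [38,41], descend [7, 11]
  N7 x:[9,48] y:[3,33] z:[61,80] -> miss, prune
  N11 x:[8,42] y:[5,41] z:[38,63] -> hit [38,41], descend [1, 4]
    N1 x:[8,42] y:[5,16] z:[39,63] -> miss, prune
    N4 x:[22,41] y:[24,41] z:[38,60] -> hit [38,41], descend [9, 10]
      N9 x:[22,41] y:[38,41] z:[38,54] -> hit [38,41] leaf, test {P1@t=40, P7(miss), P10@t=40}
      N10 x:[32,39] y:[24,31] z:[55,60] -> miss, prune

7 AABB tests over nodes [0, 7, 11, 1, 4, 9, 10]; 1 leaf entered; closest P1.

== RESULT ==
7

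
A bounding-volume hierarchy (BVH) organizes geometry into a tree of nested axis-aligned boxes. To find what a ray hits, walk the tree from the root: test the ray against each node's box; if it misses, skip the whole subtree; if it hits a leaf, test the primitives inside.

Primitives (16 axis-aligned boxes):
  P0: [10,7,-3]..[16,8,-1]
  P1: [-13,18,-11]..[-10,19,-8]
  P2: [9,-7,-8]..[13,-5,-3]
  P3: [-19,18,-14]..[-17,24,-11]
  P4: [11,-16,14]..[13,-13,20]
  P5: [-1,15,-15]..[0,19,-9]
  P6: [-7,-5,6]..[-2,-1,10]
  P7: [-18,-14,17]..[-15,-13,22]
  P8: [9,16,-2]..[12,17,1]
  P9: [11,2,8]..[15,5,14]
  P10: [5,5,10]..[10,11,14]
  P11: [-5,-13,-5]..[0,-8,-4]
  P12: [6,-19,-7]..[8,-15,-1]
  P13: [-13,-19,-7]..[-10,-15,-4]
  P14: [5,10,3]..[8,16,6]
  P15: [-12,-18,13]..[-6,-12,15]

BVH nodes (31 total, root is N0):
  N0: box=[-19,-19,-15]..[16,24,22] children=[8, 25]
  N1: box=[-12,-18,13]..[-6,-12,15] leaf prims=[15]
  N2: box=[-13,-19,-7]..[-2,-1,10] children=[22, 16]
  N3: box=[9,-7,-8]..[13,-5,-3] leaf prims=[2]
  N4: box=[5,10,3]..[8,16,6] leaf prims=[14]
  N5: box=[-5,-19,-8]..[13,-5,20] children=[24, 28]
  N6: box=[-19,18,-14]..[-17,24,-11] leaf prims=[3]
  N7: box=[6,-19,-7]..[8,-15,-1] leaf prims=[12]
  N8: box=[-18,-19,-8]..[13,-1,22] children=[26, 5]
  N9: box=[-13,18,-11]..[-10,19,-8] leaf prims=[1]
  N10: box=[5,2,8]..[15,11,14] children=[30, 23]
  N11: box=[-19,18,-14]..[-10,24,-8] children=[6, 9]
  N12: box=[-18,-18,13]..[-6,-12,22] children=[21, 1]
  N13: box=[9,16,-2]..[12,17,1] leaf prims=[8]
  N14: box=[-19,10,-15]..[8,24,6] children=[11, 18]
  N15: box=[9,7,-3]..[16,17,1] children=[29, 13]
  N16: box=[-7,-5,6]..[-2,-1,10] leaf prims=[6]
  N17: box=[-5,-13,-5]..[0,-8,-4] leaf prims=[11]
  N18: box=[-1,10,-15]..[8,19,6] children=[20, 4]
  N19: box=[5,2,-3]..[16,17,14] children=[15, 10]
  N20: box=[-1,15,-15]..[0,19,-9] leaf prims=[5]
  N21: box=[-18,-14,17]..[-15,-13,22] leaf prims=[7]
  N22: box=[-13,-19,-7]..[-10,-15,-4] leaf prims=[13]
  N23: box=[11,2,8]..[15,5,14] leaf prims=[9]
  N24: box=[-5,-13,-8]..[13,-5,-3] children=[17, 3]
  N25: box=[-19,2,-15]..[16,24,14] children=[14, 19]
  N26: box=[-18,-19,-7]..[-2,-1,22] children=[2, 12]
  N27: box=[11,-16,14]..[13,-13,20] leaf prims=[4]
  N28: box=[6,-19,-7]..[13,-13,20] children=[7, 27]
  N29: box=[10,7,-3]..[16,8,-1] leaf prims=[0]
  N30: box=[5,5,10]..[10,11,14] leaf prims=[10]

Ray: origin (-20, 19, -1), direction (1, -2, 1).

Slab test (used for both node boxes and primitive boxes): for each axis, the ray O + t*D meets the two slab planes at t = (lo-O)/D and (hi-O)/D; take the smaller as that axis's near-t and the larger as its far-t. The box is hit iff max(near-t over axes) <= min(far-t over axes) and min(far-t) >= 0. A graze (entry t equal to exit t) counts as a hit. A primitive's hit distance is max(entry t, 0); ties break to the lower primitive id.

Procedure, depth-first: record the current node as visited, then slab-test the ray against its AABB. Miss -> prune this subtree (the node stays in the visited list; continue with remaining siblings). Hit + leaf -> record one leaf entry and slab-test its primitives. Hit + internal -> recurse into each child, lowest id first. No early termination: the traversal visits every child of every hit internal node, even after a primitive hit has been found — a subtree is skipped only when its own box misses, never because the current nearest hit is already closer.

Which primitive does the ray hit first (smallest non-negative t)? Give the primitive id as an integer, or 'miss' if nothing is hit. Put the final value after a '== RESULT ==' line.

Trace the traversal:
N0 x:[1,36] y:[-5/2,19] z:[-14,23] -> hit [1,19], descend [8, 25]
  N8 x:[2,33] y:[10,19] z:[-7,23] -> hit [10,19], descend [5, 26]
    N5 x:[15,33] y:[12,19] z:[-7,21] -> hit [15,19], descend [24, 28]
      N24 x:[15,33] y:[12,16] z:[-7,-2] -> miss, prune
      N28 x:[26,33] y:[16,19] z:[-6,21] -> miss, prune
    N26 x:[2,18] y:[10,19] z:[-6,23] -> hit [10,18], descend [2, 12]
      N2 x:[7,18] y:[10,19] z:[-6,11] -> hit [10,11], descend [16, 22]
        N16 x:[13,18] y:[10,12] z:[7,11] -> miss, prune
        N22 x:[7,10] y:[17,19] z:[-6,-3] -> miss, prune
      N12 x:[2,14] y:[31/2,37/2] z:[14,23] -> miss, prune
  N25 x:[1,36] y:[-5/2,17/2] z:[-14,15] -> hit [1,17/2], descend [14, 19]
    N14 x:[1,28] y:[-5/2,9/2] z:[-14,7] -> hit [1,9/2], descend [11, 18]
      N11 x:[1,10] y:[-5/2,1/2] z:[-13,-7] -> miss, prune
      N18 x:[19,28] y:[0,9/2] z:[-14,7] -> miss, prune
    N19 x:[25,36] y:[1,17/2] z:[-2,15] -> miss, prune

15 AABB tests over nodes [0, 8, 5, 24, 28, 26, 2, 16, 22, 12, 25, 14, 11, 18, 19]; 0 leaves entered; closest miss.

== RESULT ==
miss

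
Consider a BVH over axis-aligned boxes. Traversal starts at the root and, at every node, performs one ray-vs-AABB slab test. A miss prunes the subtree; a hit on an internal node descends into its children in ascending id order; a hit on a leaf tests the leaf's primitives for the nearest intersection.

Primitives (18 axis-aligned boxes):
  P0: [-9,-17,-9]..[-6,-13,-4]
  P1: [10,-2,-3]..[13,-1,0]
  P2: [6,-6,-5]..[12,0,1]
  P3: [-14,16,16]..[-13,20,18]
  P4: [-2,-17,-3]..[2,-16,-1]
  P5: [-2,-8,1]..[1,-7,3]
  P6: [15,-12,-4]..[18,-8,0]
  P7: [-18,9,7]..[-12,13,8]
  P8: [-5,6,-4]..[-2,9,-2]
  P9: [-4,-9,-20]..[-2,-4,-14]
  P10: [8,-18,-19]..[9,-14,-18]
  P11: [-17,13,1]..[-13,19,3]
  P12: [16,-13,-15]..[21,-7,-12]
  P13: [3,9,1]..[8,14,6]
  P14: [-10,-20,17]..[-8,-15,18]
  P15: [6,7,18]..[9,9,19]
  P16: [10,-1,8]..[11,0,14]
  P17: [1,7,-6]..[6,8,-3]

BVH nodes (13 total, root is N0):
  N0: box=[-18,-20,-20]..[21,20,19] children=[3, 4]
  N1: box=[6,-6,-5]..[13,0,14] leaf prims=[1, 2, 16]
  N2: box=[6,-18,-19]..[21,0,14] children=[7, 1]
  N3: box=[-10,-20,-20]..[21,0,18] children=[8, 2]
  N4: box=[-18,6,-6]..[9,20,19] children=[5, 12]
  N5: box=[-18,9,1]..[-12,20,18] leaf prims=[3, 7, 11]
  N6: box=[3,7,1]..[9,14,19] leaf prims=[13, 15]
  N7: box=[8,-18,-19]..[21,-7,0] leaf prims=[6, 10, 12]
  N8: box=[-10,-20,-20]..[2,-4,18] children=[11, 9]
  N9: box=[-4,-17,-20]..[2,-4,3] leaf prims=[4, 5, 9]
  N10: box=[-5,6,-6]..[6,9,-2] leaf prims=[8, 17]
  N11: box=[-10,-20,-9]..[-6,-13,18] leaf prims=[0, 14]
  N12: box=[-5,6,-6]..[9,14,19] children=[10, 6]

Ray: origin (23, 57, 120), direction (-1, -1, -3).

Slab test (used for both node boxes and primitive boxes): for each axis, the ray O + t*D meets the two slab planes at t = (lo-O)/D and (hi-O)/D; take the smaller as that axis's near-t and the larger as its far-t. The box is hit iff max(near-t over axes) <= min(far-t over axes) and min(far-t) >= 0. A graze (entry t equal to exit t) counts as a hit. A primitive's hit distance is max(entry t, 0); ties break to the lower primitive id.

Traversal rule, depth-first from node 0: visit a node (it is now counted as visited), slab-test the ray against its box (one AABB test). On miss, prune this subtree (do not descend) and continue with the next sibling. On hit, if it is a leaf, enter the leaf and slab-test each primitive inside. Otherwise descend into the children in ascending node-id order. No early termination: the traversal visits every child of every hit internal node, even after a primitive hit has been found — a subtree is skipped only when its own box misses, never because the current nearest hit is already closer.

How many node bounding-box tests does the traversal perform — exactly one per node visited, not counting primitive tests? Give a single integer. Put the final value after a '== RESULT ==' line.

Walk:
N0 x:[2,41] y:[37,77] z:[101/3,140/3] -> hit [37,41], descend [3, 4]
  N3 x:[2,33] y:[57,77] z:[34,140/3] -> miss, prune
  N4 x:[14,41] y:[37,51] z:[101/3,42] -> hit [37,41], descend [5, 12]
    N5 x:[35,41] y:[37,48] z:[34,119/3] -> hit [37,119/3] leaf, test {P3(miss), P7(miss), P11@t=39}
    N12 x:[14,28] y:[43,51] z:[101/3,42] -> miss, prune

Summary -> nodes [0, 3, 4, 5, 12]; box-tests=5; leaf-entries=1; first=P11

== RESULT ==
5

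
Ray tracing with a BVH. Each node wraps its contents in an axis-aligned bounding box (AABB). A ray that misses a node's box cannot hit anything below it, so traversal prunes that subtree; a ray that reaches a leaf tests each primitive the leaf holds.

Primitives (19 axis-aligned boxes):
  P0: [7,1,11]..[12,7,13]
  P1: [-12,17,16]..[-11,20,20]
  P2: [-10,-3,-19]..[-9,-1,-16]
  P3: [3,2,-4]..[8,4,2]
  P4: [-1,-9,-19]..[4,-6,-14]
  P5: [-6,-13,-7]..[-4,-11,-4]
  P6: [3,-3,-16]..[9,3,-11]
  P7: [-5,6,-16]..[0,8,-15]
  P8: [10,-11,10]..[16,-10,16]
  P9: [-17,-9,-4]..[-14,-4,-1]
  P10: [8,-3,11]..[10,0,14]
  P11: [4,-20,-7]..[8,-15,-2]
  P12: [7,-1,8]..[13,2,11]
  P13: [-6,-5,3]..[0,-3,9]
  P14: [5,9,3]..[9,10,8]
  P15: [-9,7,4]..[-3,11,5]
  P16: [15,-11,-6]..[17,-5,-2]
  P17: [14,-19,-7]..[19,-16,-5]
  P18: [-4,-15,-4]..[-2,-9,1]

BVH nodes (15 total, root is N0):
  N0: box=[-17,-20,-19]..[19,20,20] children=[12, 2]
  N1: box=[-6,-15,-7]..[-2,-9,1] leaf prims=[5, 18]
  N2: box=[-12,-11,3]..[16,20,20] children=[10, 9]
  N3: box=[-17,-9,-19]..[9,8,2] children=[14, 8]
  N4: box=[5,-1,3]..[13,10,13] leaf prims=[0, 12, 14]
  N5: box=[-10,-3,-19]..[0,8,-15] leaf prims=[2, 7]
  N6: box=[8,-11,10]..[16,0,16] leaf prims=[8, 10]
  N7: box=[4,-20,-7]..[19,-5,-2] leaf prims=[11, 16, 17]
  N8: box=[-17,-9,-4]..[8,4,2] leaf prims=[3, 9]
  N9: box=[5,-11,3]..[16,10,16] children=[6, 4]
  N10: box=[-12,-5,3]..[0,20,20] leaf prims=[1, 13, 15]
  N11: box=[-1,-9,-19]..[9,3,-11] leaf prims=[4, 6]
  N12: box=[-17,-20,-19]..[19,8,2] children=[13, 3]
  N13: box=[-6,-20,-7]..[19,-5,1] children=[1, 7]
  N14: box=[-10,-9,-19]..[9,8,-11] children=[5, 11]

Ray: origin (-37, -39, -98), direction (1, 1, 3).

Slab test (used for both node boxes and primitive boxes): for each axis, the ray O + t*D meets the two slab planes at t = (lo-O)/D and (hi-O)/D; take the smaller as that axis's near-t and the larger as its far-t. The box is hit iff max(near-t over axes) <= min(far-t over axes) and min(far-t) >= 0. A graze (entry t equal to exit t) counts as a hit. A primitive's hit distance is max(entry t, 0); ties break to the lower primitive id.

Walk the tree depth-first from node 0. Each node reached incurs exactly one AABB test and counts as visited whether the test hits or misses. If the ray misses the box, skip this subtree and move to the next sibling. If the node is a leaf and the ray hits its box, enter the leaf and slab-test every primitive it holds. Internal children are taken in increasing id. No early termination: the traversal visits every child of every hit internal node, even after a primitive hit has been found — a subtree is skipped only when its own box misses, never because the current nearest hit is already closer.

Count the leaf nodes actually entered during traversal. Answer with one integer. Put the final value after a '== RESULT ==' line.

Trace the traversal:
N0 x:[20,56] y:[19,59] z:[79/3,118/3] -> hit [79/3,118/3], descend [2, 12]
  N2 x:[25,53] y:[28,59] z:[101/3,118/3] -> hit [101/3,118/3], descend [9, 10]
    N9 x:[42,53] y:[28,49] z:[101/3,38] -> miss, prune
    N10 x:[25,37] y:[34,59] z:[101/3,118/3] -> hit [34,37] leaf, test {P1(miss), P13@t=34, P15(miss)}
  N12 x:[20,56] y:[19,47] z:[79/3,100/3] -> hit [79/3,100/3], descend [3, 13]
    N3 x:[20,46] y:[30,47] z:[79/3,100/3] -> hit [30,100/3], descend [8, 14]
      N8 x:[20,45] y:[30,43] z:[94/3,100/3] -> hit [94/3,100/3] leaf, test {P3(miss), P9(miss)}
      N14 x:[27,46] y:[30,47] z:[79/3,29] -> miss, prune
    N13 x:[31,56] y:[19,34] z:[91/3,33] -> hit [31,33], descend [1, 7]
      N1 x:[31,35] y:[24,30] z:[91/3,33] -> miss, prune
      N7 x:[41,56] y:[19,34] z:[91/3,32] -> miss, prune

Summary -> nodes [0, 2, 9, 10, 12, 3, 8, 14, 13, 1, 7]; box-tests=11; leaf-entries=2; first=P13

== RESULT ==
2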